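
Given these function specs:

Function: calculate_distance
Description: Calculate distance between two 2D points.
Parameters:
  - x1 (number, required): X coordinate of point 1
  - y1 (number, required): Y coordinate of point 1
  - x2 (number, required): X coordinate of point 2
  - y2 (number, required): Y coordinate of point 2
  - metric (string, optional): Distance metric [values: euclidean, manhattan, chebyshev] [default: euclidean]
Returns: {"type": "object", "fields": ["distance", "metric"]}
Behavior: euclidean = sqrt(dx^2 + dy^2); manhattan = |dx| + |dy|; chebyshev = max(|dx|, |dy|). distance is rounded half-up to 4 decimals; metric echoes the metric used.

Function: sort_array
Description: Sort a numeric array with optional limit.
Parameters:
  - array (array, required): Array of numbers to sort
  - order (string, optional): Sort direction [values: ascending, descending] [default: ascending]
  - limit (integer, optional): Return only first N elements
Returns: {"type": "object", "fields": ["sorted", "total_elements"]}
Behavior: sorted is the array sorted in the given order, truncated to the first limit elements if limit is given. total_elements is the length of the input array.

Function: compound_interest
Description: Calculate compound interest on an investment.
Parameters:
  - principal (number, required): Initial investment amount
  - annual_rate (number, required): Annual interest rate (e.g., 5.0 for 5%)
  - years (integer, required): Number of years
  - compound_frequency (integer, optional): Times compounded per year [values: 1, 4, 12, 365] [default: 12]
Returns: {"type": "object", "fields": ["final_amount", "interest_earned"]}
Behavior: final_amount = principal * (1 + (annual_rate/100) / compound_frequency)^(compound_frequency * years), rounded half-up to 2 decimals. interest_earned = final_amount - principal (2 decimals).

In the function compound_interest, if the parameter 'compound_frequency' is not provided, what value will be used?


The compound_interest spec declares:
  - compound_frequency (integer, optional): Times compounded per year [values: 1, 4, 12, 365] [default: 12]
Default:
12


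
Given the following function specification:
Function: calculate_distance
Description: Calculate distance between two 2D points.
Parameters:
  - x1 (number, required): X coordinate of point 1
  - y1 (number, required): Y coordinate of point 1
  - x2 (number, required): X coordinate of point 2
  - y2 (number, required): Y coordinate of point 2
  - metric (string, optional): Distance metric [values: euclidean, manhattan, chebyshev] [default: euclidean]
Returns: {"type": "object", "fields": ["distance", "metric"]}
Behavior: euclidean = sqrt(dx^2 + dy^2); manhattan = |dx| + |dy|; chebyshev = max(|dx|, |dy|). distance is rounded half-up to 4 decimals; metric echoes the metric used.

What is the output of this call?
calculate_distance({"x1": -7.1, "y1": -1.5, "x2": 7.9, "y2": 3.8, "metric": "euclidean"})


|dx| = |7.9 - -7.1| = 15; |dy| = |3.8 - -1.5| = 5.3
euclidean: sqrt(15^2 + 5.3^2) = sqrt(253.09) = 15.908803
Round to 4 decimals: 15.9088
Output:
{"distance": 15.9088, "metric": "euclidean"}


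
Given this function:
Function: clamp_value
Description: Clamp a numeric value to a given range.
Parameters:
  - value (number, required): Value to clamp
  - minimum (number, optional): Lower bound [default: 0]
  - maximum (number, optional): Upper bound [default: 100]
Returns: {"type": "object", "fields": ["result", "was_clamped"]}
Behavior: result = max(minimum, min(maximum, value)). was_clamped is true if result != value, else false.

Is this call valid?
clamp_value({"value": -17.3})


Checking all required parameters present and types match... All valid.
Valid


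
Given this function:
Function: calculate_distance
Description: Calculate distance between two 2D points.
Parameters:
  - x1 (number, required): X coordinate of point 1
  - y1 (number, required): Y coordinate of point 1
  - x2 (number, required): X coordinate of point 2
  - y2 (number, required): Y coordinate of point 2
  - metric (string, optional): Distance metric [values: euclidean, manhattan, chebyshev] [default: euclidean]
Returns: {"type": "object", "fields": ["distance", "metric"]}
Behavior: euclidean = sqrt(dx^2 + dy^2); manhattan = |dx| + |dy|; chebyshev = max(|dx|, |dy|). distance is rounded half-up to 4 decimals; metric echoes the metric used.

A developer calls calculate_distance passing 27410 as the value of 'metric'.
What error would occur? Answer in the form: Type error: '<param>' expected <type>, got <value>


Spec: 'metric' is declared as string; 27410 is an integer.
Type error: 'metric' expected string, got 27410


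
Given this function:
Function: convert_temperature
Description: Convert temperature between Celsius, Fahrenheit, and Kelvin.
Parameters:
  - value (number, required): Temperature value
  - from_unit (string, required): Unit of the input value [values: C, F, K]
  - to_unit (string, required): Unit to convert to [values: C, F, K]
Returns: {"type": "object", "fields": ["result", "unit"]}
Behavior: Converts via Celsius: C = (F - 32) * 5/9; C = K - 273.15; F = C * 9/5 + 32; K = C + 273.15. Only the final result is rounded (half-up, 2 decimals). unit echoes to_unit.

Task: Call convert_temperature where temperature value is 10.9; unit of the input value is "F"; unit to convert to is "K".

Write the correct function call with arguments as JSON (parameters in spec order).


Mapping each described value to its parameter name:
  'Temperature value' -> value = 10.9
  'Unit of the input value' -> from_unit = "F"
  'Unit to convert to' -> to_unit = "K"
convert_temperature({"value": 10.9, "from_unit": "F", "to_unit": "K"})


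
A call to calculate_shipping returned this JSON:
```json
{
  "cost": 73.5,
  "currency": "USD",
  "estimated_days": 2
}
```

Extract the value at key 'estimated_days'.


2


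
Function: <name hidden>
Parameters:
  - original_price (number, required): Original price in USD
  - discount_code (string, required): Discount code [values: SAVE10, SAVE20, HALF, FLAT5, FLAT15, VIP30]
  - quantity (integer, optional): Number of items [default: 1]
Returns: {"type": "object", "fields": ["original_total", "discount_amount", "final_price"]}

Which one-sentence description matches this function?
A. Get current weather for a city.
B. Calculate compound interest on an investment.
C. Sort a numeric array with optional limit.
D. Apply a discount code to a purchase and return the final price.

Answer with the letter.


Parameters original_price, discount_code, quantity and return ["original_total", "discount_amount", "final_price"] fit: Apply a discount code to a purchase and return the final price.
D


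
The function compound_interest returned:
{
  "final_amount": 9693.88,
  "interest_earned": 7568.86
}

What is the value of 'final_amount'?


9693.88


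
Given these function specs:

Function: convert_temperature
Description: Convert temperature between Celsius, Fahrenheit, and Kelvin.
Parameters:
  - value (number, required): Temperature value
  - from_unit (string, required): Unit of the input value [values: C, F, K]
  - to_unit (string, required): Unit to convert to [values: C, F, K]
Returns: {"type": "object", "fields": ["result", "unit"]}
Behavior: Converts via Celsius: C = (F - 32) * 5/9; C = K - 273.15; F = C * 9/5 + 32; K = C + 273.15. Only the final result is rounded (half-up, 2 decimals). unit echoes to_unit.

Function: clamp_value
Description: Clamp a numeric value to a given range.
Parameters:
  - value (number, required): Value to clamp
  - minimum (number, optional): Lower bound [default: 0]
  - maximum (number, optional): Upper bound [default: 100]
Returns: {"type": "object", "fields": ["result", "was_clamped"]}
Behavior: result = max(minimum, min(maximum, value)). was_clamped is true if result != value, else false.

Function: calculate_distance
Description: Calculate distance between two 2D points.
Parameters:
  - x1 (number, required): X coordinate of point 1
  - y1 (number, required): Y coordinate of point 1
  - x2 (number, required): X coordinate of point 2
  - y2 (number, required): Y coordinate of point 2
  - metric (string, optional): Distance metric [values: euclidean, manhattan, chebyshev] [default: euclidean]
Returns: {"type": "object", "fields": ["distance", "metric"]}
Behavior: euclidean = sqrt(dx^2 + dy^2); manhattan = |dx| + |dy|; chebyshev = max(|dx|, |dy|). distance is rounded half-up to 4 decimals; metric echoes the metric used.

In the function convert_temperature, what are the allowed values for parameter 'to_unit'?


The convert_temperature spec declares:
  - to_unit (string, required): Unit to convert to [values: C, F, K]
Allowed values:
C, F, K


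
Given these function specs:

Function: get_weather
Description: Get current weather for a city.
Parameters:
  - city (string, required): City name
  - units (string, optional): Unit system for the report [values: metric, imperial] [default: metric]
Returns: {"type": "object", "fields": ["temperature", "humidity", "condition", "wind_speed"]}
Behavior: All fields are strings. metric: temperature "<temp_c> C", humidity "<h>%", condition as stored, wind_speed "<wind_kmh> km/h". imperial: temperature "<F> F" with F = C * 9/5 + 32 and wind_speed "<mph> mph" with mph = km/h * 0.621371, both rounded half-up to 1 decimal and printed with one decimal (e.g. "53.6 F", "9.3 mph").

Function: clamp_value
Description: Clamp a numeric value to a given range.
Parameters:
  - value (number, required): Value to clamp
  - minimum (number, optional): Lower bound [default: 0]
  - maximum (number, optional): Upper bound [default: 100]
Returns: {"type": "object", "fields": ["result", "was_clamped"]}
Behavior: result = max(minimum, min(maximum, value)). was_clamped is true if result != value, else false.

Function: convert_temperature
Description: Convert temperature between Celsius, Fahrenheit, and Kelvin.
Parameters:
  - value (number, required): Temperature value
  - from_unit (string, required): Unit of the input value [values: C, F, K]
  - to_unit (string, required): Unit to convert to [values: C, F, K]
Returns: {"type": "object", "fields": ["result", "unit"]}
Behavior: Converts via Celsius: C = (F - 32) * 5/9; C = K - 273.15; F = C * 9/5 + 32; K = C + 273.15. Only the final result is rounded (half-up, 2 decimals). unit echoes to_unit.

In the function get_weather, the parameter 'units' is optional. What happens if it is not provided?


The get_weather spec declares:
  - units (string, optional): Unit system for the report [values: metric, imperial] [default: metric]
It defaults to metric


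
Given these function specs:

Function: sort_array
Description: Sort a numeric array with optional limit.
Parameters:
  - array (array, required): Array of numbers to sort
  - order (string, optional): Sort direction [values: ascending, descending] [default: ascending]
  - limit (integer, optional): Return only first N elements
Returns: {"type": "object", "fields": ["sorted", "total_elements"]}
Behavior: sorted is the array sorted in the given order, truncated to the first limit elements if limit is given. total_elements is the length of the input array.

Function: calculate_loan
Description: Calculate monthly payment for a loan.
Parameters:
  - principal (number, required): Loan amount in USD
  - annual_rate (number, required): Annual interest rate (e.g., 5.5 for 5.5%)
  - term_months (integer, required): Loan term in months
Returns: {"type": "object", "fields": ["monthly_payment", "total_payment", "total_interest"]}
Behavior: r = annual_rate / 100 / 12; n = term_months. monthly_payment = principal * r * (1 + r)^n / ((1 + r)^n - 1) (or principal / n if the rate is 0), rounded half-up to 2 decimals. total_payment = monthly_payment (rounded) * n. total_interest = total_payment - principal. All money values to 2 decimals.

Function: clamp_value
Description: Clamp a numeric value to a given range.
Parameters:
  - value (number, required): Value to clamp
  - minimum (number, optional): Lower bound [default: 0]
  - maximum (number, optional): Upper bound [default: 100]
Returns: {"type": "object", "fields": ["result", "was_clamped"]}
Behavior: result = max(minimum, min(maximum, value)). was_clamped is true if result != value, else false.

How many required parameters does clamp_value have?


Parameters of clamp_value: value (required), minimum (optional), maximum (optional)
Required count:
1


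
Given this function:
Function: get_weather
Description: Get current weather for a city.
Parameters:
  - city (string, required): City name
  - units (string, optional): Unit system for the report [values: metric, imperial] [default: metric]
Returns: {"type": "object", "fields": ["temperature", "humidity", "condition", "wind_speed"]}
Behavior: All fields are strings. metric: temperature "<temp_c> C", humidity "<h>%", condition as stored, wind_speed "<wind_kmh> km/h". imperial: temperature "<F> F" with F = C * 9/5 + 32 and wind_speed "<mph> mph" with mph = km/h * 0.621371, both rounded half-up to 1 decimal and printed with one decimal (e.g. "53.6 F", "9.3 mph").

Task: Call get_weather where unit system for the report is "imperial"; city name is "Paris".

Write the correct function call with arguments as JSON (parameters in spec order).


Mapping each described value to its parameter name:
  'Unit system for the report' -> units = "imperial"
  'City name' -> city = "Paris"
get_weather({"city": "Paris", "units": "imperial"})


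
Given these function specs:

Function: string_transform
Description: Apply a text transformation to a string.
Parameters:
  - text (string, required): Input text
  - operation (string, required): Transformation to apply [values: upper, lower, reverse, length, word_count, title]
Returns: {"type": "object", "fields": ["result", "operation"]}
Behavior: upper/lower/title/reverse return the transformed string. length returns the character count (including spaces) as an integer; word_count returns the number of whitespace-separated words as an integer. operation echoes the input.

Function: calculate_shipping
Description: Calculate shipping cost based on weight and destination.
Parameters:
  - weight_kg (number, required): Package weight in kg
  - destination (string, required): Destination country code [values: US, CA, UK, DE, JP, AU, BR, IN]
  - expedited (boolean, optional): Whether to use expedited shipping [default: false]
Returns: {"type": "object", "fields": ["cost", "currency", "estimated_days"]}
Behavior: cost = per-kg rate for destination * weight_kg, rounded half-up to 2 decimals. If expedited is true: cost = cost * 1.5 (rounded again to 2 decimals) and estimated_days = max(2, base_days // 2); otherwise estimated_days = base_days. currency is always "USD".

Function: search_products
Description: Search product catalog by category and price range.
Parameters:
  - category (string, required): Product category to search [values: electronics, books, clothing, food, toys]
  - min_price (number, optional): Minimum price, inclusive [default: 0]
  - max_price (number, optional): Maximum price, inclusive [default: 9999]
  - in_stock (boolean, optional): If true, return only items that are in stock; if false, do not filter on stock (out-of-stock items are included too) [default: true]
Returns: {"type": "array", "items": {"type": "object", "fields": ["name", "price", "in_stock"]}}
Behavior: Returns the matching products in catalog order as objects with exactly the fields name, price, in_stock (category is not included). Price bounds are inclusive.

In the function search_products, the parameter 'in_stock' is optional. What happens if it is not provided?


The search_products spec declares:
  - in_stock (boolean, optional): If true, return only items that are in stock; if false, do not filter on stock (out-of-stock items are included too) [default: true]
It defaults to true


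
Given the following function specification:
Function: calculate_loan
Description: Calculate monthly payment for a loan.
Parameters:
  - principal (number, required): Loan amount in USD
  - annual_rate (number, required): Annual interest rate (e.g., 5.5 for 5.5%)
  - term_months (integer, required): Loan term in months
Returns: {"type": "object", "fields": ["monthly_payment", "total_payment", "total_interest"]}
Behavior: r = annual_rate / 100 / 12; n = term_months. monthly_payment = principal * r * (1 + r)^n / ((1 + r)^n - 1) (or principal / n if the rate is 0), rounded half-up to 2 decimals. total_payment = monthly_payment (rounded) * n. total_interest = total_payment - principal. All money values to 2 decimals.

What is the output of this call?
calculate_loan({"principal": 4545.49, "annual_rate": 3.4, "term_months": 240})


r = 3.4 / 100 / 12 = 0.002833333333 (keep full precision)
(1 + r)^240 = 1.97198073
monthly_payment = 4545.49 * 0.002833333333 * 1.97198073 / (1.97198073 - 1) = 26.129036 -> 26.13
total_payment = 26.13 * 240 = 6271.20
total_interest = 6271.20 - 4545.49 = 1725.71
Output:
{"monthly_payment": 26.13, "total_payment": 6271.2, "total_interest": 1725.71}


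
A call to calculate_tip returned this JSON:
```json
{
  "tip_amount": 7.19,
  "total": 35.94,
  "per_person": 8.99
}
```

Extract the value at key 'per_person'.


8.99


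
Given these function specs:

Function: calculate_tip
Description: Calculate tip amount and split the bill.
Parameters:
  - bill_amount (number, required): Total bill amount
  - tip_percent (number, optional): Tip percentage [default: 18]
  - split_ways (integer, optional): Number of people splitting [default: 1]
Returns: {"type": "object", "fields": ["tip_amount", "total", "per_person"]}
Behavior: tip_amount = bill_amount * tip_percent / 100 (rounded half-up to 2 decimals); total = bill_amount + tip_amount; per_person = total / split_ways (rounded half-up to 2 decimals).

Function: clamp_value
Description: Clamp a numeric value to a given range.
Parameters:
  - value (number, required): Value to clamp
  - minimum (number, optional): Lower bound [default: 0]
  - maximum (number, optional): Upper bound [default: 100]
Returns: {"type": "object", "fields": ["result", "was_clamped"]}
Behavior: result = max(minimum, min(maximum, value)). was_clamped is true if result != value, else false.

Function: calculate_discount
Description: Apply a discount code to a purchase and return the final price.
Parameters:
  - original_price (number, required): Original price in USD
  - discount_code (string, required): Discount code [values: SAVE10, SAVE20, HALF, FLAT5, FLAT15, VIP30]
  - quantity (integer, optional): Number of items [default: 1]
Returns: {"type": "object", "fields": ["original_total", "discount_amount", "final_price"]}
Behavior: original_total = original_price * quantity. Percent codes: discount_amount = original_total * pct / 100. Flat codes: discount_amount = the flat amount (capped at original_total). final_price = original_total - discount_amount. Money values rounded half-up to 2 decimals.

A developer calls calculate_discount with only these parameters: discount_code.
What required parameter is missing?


Required parameters: original_price, discount_code
Provided: discount_code
Missing: original_price
original_price


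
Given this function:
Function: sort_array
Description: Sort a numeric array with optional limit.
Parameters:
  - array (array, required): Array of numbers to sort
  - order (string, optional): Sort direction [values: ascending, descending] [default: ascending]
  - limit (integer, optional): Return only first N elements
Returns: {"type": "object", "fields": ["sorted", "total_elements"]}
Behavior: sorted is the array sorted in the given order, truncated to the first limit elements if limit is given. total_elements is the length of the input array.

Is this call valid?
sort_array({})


Checking required parameters...
Missing required parameter: array
Invalid - missing required parameter 'array'


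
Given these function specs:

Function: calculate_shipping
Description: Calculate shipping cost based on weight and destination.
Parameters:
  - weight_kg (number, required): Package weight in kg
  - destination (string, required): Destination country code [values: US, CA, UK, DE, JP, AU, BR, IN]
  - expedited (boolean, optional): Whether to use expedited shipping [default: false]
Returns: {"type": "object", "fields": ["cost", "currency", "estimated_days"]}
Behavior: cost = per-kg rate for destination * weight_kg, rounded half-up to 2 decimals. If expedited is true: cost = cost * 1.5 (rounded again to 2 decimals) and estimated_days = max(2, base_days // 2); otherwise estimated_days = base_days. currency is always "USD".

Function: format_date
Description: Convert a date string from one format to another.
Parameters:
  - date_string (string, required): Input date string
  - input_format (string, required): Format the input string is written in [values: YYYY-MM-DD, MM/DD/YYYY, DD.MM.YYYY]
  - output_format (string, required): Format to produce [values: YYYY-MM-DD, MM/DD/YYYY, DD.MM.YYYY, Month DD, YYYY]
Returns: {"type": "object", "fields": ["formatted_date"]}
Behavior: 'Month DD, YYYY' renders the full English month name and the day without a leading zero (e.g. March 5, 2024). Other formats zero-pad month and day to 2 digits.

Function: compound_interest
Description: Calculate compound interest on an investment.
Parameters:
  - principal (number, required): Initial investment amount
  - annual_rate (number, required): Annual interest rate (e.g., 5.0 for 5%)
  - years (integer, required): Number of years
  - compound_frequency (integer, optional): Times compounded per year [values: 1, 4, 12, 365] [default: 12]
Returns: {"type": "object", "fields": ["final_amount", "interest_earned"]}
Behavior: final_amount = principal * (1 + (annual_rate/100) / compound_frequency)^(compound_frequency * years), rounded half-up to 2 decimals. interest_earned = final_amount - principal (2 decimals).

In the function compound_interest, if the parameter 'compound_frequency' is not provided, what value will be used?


The compound_interest spec declares:
  - compound_frequency (integer, optional): Times compounded per year [values: 1, 4, 12, 365] [default: 12]
Default:
12


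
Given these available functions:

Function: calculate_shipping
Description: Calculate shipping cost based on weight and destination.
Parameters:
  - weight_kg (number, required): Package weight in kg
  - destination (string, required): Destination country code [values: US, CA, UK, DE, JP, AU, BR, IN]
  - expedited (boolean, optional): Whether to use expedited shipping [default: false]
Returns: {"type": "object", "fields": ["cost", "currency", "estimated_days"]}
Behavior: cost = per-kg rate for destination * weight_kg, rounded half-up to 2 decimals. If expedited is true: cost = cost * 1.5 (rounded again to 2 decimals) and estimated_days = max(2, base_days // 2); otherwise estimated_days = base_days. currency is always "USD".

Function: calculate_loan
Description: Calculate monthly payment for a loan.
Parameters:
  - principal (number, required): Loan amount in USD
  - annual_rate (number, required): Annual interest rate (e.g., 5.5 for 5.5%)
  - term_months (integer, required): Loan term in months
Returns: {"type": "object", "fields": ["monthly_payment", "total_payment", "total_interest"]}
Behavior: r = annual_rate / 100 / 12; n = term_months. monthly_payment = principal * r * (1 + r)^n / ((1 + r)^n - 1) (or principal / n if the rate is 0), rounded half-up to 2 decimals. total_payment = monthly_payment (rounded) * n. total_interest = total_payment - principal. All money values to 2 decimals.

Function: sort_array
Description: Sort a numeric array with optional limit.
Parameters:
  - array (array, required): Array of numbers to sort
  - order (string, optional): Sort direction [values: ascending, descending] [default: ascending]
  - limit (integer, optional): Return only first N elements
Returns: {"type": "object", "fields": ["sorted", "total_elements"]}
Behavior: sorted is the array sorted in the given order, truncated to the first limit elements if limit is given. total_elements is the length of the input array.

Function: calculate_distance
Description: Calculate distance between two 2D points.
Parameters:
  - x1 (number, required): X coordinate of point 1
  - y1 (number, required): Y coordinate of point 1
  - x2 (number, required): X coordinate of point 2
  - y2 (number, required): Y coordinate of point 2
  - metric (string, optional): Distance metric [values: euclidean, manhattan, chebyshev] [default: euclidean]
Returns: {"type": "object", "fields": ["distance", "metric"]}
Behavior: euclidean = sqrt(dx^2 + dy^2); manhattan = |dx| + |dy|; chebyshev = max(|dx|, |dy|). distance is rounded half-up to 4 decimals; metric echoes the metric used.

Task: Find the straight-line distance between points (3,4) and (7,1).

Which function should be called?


The task needs a function whose description is: Calculate distance between two 2D points.
calculate_distance


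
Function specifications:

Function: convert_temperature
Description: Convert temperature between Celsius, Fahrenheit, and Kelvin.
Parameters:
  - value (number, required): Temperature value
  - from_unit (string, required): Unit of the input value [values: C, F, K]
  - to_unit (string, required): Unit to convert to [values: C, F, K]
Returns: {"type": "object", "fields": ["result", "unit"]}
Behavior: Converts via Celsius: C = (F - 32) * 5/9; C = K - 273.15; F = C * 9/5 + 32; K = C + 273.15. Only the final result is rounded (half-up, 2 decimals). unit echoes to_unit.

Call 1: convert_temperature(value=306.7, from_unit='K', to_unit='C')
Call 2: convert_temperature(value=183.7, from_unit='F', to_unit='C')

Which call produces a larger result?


Call 1:
  To C: 306.7 - 273.15 = 33.55
  Target is C: 33.55
  Round to 2 decimals: 33.55
  -> 33.55 C
Call 2:
  To C: (183.7 - 32) * 5/9 = 84.277778
  Target is C: 84.277778
  Round to 2 decimals: 84.28
  -> 84.28 C
Call 2 (84.28 C)


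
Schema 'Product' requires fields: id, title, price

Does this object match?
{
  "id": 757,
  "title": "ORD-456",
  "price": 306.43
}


Checking required fields... All present.
Valid - all required fields present


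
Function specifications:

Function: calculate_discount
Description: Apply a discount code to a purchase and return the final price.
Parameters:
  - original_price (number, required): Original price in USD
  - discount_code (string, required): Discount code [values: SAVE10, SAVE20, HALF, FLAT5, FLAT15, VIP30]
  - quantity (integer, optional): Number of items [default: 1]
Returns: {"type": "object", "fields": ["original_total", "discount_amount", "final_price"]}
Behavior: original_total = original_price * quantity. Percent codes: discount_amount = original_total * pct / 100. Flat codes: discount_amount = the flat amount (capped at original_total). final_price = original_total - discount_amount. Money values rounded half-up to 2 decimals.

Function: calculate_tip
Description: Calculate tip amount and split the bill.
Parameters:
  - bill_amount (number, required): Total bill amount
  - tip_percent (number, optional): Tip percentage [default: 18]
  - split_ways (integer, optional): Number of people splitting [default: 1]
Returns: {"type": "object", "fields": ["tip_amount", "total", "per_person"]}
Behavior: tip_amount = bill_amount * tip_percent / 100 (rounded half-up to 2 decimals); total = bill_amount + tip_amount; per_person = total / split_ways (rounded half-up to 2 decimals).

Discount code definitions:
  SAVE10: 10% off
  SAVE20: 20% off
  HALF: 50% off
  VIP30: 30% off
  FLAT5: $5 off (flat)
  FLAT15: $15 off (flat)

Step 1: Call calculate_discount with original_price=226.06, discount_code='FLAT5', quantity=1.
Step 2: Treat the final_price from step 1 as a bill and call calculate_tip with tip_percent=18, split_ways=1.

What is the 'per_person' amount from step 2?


Step 1: calculate_discount(original_price=226.06, discount_code=FLAT5, quantity=1)
  original_total = 226.06 * 1 = 226.06
  FLAT5 = $5 flat: discount_amount = min(5.00, 226.06) = 5.00
  final_price = 226.06 - 5.00 = 221.06
  -> final_price = 221.06
Step 2: calculate_tip(bill_amount=221.06, tip_percent=18, split_ways=1)
  tip_amount = 221.06 * 18/100 = 39.7908 -> 39.79
  total = 221.06 + 39.79 = 260.85
  per_person = 260.85 / 1 = 260.85 -> 260.85
  -> per_person = 260.85
$260.85


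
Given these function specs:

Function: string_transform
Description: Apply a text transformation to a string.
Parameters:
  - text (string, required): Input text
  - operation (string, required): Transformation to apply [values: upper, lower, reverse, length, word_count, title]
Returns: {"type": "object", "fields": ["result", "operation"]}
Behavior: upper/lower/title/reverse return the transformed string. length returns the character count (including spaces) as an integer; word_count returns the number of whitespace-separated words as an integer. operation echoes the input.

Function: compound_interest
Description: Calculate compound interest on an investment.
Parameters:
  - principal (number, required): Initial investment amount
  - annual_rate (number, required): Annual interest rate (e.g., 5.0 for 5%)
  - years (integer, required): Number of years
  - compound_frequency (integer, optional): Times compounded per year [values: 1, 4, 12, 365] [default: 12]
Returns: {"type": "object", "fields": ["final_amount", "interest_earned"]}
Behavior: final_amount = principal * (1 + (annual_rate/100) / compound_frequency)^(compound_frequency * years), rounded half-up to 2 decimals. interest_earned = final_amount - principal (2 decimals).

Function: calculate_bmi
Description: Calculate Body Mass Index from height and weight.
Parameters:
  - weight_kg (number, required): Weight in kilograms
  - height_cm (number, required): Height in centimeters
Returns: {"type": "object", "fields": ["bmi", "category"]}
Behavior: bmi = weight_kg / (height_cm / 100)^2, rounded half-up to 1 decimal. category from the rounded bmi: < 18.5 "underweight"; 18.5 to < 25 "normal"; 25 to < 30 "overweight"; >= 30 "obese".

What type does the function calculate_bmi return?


The calculate_bmi spec declares Returns: {"type": "object", "fields": ["bmi", "category"]}
Type:
object


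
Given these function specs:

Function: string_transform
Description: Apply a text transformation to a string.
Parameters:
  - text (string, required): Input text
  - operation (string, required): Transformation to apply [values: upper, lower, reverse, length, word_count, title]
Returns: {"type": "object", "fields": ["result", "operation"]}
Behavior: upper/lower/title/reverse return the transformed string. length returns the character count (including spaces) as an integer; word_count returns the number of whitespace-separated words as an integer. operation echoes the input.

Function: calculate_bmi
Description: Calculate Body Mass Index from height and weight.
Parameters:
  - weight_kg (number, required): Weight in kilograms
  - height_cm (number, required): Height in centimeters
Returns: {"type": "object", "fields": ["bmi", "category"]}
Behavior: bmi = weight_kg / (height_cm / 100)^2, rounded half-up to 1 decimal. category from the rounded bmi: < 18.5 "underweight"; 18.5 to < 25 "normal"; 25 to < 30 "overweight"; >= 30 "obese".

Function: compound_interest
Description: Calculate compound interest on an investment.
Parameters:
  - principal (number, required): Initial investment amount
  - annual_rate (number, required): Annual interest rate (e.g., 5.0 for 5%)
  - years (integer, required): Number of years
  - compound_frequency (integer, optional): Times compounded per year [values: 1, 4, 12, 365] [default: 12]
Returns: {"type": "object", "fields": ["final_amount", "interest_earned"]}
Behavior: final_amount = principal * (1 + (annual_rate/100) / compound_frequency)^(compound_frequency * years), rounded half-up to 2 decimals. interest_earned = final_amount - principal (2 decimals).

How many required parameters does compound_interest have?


Parameters of compound_interest: principal (required), annual_rate (required), years (required), compound_frequency (optional)
Required count:
3


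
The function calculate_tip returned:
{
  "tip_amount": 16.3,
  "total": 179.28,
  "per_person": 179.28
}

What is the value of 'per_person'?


179.28


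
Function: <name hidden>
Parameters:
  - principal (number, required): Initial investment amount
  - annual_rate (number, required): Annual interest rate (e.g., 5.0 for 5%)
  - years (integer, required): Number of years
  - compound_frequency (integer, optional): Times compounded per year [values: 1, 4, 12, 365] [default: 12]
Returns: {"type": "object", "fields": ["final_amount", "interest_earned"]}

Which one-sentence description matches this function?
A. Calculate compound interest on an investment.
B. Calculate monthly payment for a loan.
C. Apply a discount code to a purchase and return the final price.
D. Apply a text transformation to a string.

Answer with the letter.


Parameters principal, annual_rate, years, compound_frequency and return ["final_amount", "interest_earned"] fit: Calculate compound interest on an investment.
A


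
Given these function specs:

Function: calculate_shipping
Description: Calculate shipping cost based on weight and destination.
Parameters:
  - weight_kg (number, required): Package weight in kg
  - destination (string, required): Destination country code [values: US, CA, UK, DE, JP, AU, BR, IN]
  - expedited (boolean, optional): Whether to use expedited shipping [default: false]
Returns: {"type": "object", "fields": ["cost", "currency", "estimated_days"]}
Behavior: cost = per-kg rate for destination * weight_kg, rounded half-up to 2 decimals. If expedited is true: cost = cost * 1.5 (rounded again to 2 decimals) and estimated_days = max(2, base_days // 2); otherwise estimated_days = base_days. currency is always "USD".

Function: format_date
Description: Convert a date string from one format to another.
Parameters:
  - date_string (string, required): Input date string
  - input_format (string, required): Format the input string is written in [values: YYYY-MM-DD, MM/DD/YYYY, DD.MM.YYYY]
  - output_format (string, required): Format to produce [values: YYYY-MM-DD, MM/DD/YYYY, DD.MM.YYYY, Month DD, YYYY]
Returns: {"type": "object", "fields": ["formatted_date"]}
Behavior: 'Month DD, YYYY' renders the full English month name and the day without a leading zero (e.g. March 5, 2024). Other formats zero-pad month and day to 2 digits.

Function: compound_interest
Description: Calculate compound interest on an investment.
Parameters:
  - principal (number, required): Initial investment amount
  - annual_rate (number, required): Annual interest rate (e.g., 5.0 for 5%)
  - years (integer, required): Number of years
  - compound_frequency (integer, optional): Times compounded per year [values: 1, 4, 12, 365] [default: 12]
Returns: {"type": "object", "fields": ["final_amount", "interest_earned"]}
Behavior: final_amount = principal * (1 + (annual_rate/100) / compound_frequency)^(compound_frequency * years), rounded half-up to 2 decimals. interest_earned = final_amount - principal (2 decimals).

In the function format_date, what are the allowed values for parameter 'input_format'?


The format_date spec declares:
  - input_format (string, required): Format the input string is written in [values: YYYY-MM-DD, MM/DD/YYYY, DD.MM.YYYY]
Allowed values:
YYYY-MM-DD, MM/DD/YYYY, DD.MM.YYYY


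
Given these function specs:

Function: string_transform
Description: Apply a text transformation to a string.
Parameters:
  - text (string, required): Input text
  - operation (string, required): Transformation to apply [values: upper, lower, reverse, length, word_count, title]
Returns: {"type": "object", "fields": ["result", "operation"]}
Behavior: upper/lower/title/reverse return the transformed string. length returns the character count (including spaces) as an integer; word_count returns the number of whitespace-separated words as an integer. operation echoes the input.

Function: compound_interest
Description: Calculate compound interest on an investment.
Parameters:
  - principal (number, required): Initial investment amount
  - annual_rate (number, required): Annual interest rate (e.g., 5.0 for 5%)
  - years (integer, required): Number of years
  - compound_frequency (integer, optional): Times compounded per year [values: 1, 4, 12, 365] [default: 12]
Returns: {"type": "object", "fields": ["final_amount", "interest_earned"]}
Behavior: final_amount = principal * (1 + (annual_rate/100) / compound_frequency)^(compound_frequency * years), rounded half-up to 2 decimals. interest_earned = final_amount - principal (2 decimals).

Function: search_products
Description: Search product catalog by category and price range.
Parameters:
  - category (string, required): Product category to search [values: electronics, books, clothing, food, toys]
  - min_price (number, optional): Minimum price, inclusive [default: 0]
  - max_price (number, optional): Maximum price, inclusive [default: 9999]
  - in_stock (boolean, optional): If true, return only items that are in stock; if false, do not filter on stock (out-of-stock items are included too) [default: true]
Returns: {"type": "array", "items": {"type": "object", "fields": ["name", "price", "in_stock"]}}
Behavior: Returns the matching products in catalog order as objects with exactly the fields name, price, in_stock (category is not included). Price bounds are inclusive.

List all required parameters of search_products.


Parameters of search_products and their required/optional flag:
  category: required
  min_price: optional
  max_price: optional
  in_stock: optional
category


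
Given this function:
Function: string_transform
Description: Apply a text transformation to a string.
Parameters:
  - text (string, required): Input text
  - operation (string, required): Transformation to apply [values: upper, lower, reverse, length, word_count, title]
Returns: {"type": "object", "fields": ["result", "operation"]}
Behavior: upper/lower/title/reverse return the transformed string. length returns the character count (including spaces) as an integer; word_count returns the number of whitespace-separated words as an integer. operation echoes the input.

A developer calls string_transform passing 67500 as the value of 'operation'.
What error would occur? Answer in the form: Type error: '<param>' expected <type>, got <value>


Spec: 'operation' is declared as string; 67500 is an integer.
Type error: 'operation' expected string, got 67500


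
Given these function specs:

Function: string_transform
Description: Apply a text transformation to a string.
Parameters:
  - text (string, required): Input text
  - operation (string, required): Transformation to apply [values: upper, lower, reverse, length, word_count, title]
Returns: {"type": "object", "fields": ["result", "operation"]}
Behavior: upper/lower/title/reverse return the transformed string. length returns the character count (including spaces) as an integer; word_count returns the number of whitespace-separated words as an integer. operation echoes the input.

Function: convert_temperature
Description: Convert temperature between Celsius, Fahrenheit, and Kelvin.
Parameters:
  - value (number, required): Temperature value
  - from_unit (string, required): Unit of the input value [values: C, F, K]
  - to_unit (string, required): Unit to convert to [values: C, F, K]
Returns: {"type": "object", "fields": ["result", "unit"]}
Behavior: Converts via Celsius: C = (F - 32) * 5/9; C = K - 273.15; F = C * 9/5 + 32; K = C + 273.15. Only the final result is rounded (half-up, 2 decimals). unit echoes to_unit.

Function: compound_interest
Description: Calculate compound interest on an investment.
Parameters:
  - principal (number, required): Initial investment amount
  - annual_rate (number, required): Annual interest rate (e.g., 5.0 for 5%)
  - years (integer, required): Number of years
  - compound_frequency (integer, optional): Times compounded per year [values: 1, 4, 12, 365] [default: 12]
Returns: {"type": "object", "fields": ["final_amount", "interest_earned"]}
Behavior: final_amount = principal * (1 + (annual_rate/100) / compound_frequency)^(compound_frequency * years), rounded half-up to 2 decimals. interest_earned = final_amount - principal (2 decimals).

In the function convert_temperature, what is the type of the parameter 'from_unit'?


The convert_temperature spec declares:
  - from_unit (string, required): Unit of the input value [values: C, F, K]
Type:
string
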